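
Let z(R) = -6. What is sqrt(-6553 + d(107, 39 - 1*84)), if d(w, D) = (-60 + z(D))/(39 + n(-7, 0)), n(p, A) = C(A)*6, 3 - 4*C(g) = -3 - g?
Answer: I*sqrt(104870)/4 ≈ 80.959*I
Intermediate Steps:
C(g) = 3/2 + g/4 (C(g) = 3/4 - (-3 - g)/4 = 3/4 + (3/4 + g/4) = 3/2 + g/4)
n(p, A) = 9 + 3*A/2 (n(p, A) = (3/2 + A/4)*6 = 9 + 3*A/2)
d(w, D) = -11/8 (d(w, D) = (-60 - 6)/(39 + (9 + (3/2)*0)) = -66/(39 + (9 + 0)) = -66/(39 + 9) = -66/48 = -66*1/48 = -11/8)
sqrt(-6553 + d(107, 39 - 1*84)) = sqrt(-6553 - 11/8) = sqrt(-52435/8) = I*sqrt(104870)/4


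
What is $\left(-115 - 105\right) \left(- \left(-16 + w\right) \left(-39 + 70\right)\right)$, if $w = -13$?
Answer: $-197780$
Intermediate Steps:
$\left(-115 - 105\right) \left(- \left(-16 + w\right) \left(-39 + 70\right)\right) = \left(-115 - 105\right) \left(- \left(-16 - 13\right) \left(-39 + 70\right)\right) = - 220 \left(- \left(-29\right) 31\right) = - 220 \left(\left(-1\right) \left(-899\right)\right) = \left(-220\right) 899 = -197780$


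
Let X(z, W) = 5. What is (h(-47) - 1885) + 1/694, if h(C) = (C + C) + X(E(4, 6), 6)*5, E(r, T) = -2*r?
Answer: -1356075/694 ≈ -1954.0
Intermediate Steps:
h(C) = 25 + 2*C (h(C) = (C + C) + 5*5 = 2*C + 25 = 25 + 2*C)
(h(-47) - 1885) + 1/694 = ((25 + 2*(-47)) - 1885) + 1/694 = ((25 - 94) - 1885) + 1/694 = (-69 - 1885) + 1/694 = -1954 + 1/694 = -1356075/694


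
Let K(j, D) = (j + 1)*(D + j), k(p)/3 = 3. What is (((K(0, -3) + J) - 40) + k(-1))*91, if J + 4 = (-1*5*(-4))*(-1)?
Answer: -5278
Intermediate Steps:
k(p) = 9 (k(p) = 3*3 = 9)
K(j, D) = (1 + j)*(D + j)
J = -24 (J = -4 + (-1*5*(-4))*(-1) = -4 - 5*(-4)*(-1) = -4 + 20*(-1) = -4 - 20 = -24)
(((K(0, -3) + J) - 40) + k(-1))*91 = ((((-3 + 0 + 0² - 3*0) - 24) - 40) + 9)*91 = ((((-3 + 0 + 0 + 0) - 24) - 40) + 9)*91 = (((-3 - 24) - 40) + 9)*91 = ((-27 - 40) + 9)*91 = (-67 + 9)*91 = -58*91 = -5278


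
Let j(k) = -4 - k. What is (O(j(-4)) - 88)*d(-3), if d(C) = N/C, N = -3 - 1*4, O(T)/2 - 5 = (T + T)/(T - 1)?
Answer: -182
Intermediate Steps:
O(T) = 10 + 4*T/(-1 + T) (O(T) = 10 + 2*((T + T)/(T - 1)) = 10 + 2*((2*T)/(-1 + T)) = 10 + 2*(2*T/(-1 + T)) = 10 + 4*T/(-1 + T))
N = -7 (N = -3 - 4 = -7)
d(C) = -7/C
(O(j(-4)) - 88)*d(-3) = (2*(-5 + 7*(-4 - 1*(-4)))/(-1 + (-4 - 1*(-4))) - 88)*(-7/(-3)) = (2*(-5 + 7*(-4 + 4))/(-1 + (-4 + 4)) - 88)*(-7*(-⅓)) = (2*(-5 + 7*0)/(-1 + 0) - 88)*(7/3) = (2*(-5 + 0)/(-1) - 88)*(7/3) = (2*(-1)*(-5) - 88)*(7/3) = (10 - 88)*(7/3) = -78*7/3 = -182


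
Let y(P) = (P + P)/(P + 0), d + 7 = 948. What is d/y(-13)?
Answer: 941/2 ≈ 470.50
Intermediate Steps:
d = 941 (d = -7 + 948 = 941)
y(P) = 2 (y(P) = (2*P)/P = 2)
d/y(-13) = 941/2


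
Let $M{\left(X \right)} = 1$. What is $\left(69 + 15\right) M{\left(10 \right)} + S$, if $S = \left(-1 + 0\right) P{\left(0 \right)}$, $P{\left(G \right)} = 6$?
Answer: $78$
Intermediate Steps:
$S = -6$ ($S = \left(-1 + 0\right) 6 = \left(-1\right) 6 = -6$)
$\left(69 + 15\right) M{\left(10 \right)} + S = \left(69 + 15\right) 1 - 6 = 84 \cdot 1 - 6 = 84 - 6 = 78$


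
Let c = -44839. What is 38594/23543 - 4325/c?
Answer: 1832339841/1055644577 ≈ 1.7358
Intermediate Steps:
38594/23543 - 4325/c = 38594/23543 - 4325/(-44839) = 38594*(1/23543) - 4325*(-1/44839) = 38594/23543 + 4325/44839 = 1832339841/1055644577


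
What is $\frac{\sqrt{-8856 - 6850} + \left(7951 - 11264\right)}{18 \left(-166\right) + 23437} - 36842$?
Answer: $- \frac{753385371}{20449} + \frac{i \sqrt{15706}}{20449} \approx -36842.0 + 0.0061286 i$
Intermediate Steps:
$\frac{\sqrt{-8856 - 6850} + \left(7951 - 11264\right)}{18 \left(-166\right) + 23437} - 36842 = \frac{\sqrt{-8856 - 6850} - 3313}{-2988 + 23437} - 36842 = \frac{\sqrt{-15706} - 3313}{20449} - 36842 = \left(i \sqrt{15706} - 3313\right) \frac{1}{20449} - 36842 = \left(-3313 + i \sqrt{15706}\right) \frac{1}{20449} - 36842 = \left(- \frac{3313}{20449} + \frac{i \sqrt{15706}}{20449}\right) - 36842 = - \frac{753385371}{20449} + \frac{i \sqrt{15706}}{20449}$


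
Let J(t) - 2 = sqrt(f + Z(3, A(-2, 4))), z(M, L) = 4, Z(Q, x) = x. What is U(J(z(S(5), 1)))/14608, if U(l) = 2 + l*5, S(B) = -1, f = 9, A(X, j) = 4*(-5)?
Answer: 3/3652 + 5*I*sqrt(11)/14608 ≈ 0.00082147 + 0.0011352*I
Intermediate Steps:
A(X, j) = -20
J(t) = 2 + I*sqrt(11) (J(t) = 2 + sqrt(9 - 20) = 2 + sqrt(-11) = 2 + I*sqrt(11))
U(l) = 2 + 5*l
U(J(z(S(5), 1)))/14608 = (2 + 5*(2 + I*sqrt(11)))/14608 = (2 + (10 + 5*I*sqrt(11)))*(1/14608) = (12 + 5*I*sqrt(11))*(1/14608) = 3/3652 + 5*I*sqrt(11)/14608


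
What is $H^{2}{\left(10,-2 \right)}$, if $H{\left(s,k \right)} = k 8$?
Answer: $256$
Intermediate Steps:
$H{\left(s,k \right)} = 8 k$
$H^{2}{\left(10,-2 \right)} = \left(8 \left(-2\right)\right)^{2} = \left(-16\right)^{2} = 256$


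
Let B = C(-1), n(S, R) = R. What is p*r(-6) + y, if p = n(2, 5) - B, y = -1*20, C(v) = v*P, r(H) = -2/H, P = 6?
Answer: -49/3 ≈ -16.333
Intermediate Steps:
C(v) = 6*v (C(v) = v*6 = 6*v)
y = -20
B = -6 (B = 6*(-1) = -6)
p = 11 (p = 5 - 1*(-6) = 5 + 6 = 11)
p*r(-6) + y = 11*(-2/(-6)) - 20 = 11*(-2*(-1/6)) - 20 = 11*(1/3) - 20 = 11/3 - 20 = -49/3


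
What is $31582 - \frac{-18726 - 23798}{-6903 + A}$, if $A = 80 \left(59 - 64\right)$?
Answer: $\frac{230600822}{7303} \approx 31576.0$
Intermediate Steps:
$A = -400$ ($A = 80 \left(-5\right) = -400$)
$31582 - \frac{-18726 - 23798}{-6903 + A} = 31582 - \frac{-18726 - 23798}{-6903 - 400} = 31582 - - \frac{42524}{-7303} = 31582 - \left(-42524\right) \left(- \frac{1}{7303}\right) = 31582 - \frac{42524}{7303} = \frac{230600822}{7303}$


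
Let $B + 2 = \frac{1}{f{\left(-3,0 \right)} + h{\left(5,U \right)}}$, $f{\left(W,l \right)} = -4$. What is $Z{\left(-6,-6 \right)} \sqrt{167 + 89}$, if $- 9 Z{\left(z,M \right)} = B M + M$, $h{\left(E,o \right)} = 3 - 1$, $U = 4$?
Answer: $-16$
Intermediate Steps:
$h{\left(E,o \right)} = 2$
$B = - \frac{5}{2}$ ($B = -2 + \frac{1}{-4 + 2} = -2 + \frac{1}{-2} = -2 - \frac{1}{2} = - \frac{5}{2} \approx -2.5$)
$Z{\left(z,M \right)} = \frac{M}{6}$ ($Z{\left(z,M \right)} = - \frac{- \frac{5 M}{2} + M}{9} = - \frac{\left(- \frac{3}{2}\right) M}{9} = \frac{M}{6}$)
$Z{\left(-6,-6 \right)} \sqrt{167 + 89} = \frac{1}{6} \left(-6\right) \sqrt{167 + 89} = - \sqrt{256} = \left(-1\right) 16 = -16$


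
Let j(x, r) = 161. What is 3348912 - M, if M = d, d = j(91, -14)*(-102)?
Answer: 3365334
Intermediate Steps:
d = -16422 (d = 161*(-102) = -16422)
M = -16422
3348912 - M = 3348912 - 1*(-16422) = 3348912 + 16422 = 3365334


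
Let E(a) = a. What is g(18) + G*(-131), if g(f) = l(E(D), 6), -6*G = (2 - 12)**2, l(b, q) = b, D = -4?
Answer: 6538/3 ≈ 2179.3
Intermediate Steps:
G = -50/3 (G = -(2 - 12)**2/6 = -1/6*(-10)**2 = -1/6*100 = -50/3 ≈ -16.667)
g(f) = -4
g(18) + G*(-131) = -4 - 50/3*(-131) = -4 + 6550/3 = 6538/3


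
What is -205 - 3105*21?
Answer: -65410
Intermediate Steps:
-205 - 3105*21 = -205 - 345*189 = -205 - 65205 = -65410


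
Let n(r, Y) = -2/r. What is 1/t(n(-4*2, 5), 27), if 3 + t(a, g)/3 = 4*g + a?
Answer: 4/1263 ≈ 0.0031671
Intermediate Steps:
t(a, g) = -9 + 3*a + 12*g (t(a, g) = -9 + 3*(4*g + a) = -9 + 3*(a + 4*g) = -9 + (3*a + 12*g) = -9 + 3*a + 12*g)
1/t(n(-4*2, 5), 27) = 1/(-9 + 3*(-2/((-4*2))) + 12*27) = 1/(-9 + 3*(-2/(-8)) + 324) = 1/(-9 + 3*(-2*(-⅛)) + 324) = 1/(-9 + 3*(¼) + 324) = 1/(-9 + ¾ + 324) = 1/(1263/4) = 4/1263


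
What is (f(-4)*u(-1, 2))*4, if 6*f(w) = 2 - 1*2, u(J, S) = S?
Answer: 0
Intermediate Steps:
f(w) = 0 (f(w) = (2 - 1*2)/6 = (2 - 2)/6 = (1/6)*0 = 0)
(f(-4)*u(-1, 2))*4 = (0*2)*4 = 0*4 = 0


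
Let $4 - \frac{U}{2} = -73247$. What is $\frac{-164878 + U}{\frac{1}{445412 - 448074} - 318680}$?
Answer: $\frac{48916912}{848326161} \approx 0.057663$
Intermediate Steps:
$U = 146502$ ($U = 8 - -146494 = 8 + 146494 = 146502$)
$\frac{-164878 + U}{\frac{1}{445412 - 448074} - 318680} = \frac{-164878 + 146502}{\frac{1}{445412 - 448074} - 318680} = - \frac{18376}{\frac{1}{-2662} - 318680} = - \frac{18376}{- \frac{1}{2662} - 318680} = - \frac{18376}{- \frac{848326161}{2662}} = \left(-18376\right) \left(- \frac{2662}{848326161}\right) = \frac{48916912}{848326161}$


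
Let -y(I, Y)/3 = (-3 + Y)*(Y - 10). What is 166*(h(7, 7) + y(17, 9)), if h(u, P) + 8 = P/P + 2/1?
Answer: 2158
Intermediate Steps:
h(u, P) = -5 (h(u, P) = -8 + (P/P + 2/1) = -8 + (1 + 2*1) = -8 + (1 + 2) = -8 + 3 = -5)
y(I, Y) = -3*(-10 + Y)*(-3 + Y) (y(I, Y) = -3*(-3 + Y)*(Y - 10) = -3*(-3 + Y)*(-10 + Y) = -3*(-10 + Y)*(-3 + Y))
166*(h(7, 7) + y(17, 9)) = 166*(-5 + (-90 - 3*9² + 39*9)) = 166*(-5 + (-90 - 3*81 + 351)) = 166*(-5 + (-90 - 243 + 351)) = 166*(-5 + 18) = 166*13 = 2158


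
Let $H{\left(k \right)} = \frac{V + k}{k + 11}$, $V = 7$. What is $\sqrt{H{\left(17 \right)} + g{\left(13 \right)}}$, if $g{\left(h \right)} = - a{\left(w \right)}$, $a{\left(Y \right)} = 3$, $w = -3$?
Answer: $\frac{i \sqrt{105}}{7} \approx 1.4639 i$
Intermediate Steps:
$g{\left(h \right)} = -3$ ($g{\left(h \right)} = \left(-1\right) 3 = -3$)
$H{\left(k \right)} = \frac{7 + k}{11 + k}$ ($H{\left(k \right)} = \frac{7 + k}{k + 11} = \frac{7 + k}{11 + k}$)
$\sqrt{H{\left(17 \right)} + g{\left(13 \right)}} = \sqrt{\frac{7 + 17}{11 + 17} - 3} = \sqrt{\frac{1}{28} \cdot 24 - 3} = \sqrt{\frac{6}{7} - 3} = \sqrt{- \frac{15}{7}} = \frac{i \sqrt{105}}{7}$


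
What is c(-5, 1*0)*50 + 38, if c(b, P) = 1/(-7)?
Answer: 216/7 ≈ 30.857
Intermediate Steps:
c(b, P) = -1/7
c(-5, 1*0)*50 + 38 = -1/7*50 + 38 = -50/7 + 38 = 216/7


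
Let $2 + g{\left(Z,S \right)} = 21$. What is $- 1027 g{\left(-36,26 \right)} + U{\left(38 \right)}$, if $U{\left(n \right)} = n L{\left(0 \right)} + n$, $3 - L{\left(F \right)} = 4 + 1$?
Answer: $-19551$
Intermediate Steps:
$L{\left(F \right)} = -2$ ($L{\left(F \right)} = 3 - \left(4 + 1\right) = 3 - 5 = -2$)
$g{\left(Z,S \right)} = 19$ ($g{\left(Z,S \right)} = -2 + 21 = 19$)
$U{\left(n \right)} = - n$ ($U{\left(n \right)} = n \left(-2\right) + n = - 2 n + n = - n$)
$- 1027 g{\left(-36,26 \right)} + U{\left(38 \right)} = \left(-1027\right) 19 - 38 = -19513 - 38 = -19551$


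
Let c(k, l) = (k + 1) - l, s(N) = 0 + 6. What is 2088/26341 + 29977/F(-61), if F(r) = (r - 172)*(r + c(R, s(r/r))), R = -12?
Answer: 827571469/478721334 ≈ 1.7287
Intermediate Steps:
s(N) = 6
c(k, l) = 1 + k - l (c(k, l) = (1 + k) - l = 1 + k - l)
F(r) = (-172 + r)*(-17 + r) (F(r) = (r - 172)*(r + (1 - 12 - 1*6)) = (-172 + r)*(r + (1 - 12 - 6)) = (-172 + r)*(r - 17) = (-172 + r)*(-17 + r))
2088/26341 + 29977/F(-61) = 2088/26341 + 29977/(2924 + (-61)² - 189*(-61)) = 2088*(1/26341) + 29977/(2924 + 3721 + 11529) = 2088/26341 + 29977/18174 = 827571469/478721334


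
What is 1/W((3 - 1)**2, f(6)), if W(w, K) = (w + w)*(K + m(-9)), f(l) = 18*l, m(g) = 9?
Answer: 1/936 ≈ 0.0010684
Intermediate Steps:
W(w, K) = 2*w*(9 + K) (W(w, K) = (w + w)*(K + 9) = (2*w)*(9 + K) = 2*w*(9 + K))
1/W((3 - 1)**2, f(6)) = 1/(2*(3 - 1)**2*(9 + 18*6)) = 1/(2*2**2*(9 + 108)) = 1/(2*4*117) = 1/936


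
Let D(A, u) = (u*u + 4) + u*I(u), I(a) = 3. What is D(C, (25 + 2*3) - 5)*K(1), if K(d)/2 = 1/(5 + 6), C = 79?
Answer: 1516/11 ≈ 137.82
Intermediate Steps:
K(d) = 2/11 (K(d) = 2/(5 + 6) = 2/11)
D(A, u) = 4 + u² + 3*u (D(A, u) = (u*u + 4) + u*3 = (u² + 4) + 3*u = (4 + u²) + 3*u = 4 + u² + 3*u)
D(C, (25 + 2*3) - 5)*K(1) = (4 + ((25 + 2*3) - 5)² + 3*((25 + 2*3) - 5))*(2/11) = (4 + ((25 + 6) - 5)² + 3*((25 + 6) - 5))*(2/11) = (4 + (31 - 5)² + 3*(31 - 5))*(2/11) = (4 + 26² + 3*26)*(2/11) = (4 + 676 + 78)*(2/11) = 758*(2/11) = 1516/11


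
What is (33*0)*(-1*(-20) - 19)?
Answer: 0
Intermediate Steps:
(33*0)*(-1*(-20) - 19) = 0*(20 - 19) = 0*1 = 0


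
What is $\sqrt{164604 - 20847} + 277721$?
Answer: $277721 + 3 \sqrt{15973} \approx 2.781 \cdot 10^{5}$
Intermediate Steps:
$\sqrt{164604 - 20847} + 277721 = \sqrt{143757} + 277721 = 3 \sqrt{15973} + 277721 = 277721 + 3 \sqrt{15973}$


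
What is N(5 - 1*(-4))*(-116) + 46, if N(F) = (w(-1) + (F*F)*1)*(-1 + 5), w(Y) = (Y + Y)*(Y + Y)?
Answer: -39394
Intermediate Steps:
w(Y) = 4*Y² (w(Y) = (2*Y)*(2*Y) = 4*Y²)
N(F) = 16 + 4*F² (N(F) = (4*(-1)² + (F*F)*1)*(-1 + 5) = (4*1 + F²*1)*4 = (4 + F²)*4 = 16 + 4*F²)
N(5 - 1*(-4))*(-116) + 46 = (16 + 4*(5 - 1*(-4))²)*(-116) + 46 = (16 + 4*(5 + 4)²)*(-116) + 46 = (16 + 4*9²)*(-116) + 46 = (16 + 4*81)*(-116) + 46 = (16 + 324)*(-116) + 46 = 340*(-116) + 46 = -39440 + 46 = -39394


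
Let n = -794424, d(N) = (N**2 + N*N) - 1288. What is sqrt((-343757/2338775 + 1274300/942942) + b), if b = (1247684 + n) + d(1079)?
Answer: sqrt(467912778890259906323437317)/12972524565 ≈ 1667.5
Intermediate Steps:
d(N) = -1288 + 2*N**2 (d(N) = (N**2 + N**2) - 1288 = 2*N**2 - 1288 = -1288 + 2*N**2)
b = 2780454 (b = (1247684 - 794424) + (-1288 + 2*1079**2) = 453260 + (-1288 + 2*1164241) = 453260 + (-1288 + 2328482) = 453260 + 2327194 = 2780454)
sqrt((-343757/2338775 + 1274300/942942) + b) = sqrt((-343757/2338775 + 1274300/942942) + 2780454) = sqrt((-343757*1/2338775 + 1274300*(1/942942)) + 2780454) = sqrt((-20221/137575 + 637150/471471) + 2780454) = sqrt(78122296159/64862622825 + 2780454) = sqrt(180347617206558709/64862622825) = sqrt(467912778890259906323437317)/12972524565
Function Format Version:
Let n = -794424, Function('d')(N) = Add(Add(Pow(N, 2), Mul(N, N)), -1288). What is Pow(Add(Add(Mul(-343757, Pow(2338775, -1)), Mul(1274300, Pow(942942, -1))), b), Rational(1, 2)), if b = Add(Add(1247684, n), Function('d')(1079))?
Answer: Mul(Rational(1, 12972524565), Pow(467912778890259906323437317, Rational(1, 2))) ≈ 1667.5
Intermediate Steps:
Function('d')(N) = Add(-1288, Mul(2, Pow(N, 2))) (Function('d')(N) = Add(Add(Pow(N, 2), Pow(N, 2)), -1288) = Add(Mul(2, Pow(N, 2)), -1288) = Add(-1288, Mul(2, Pow(N, 2))))
b = 2780454 (b = Add(Add(1247684, -794424), Add(-1288, Mul(2, Pow(1079, 2)))) = Add(453260, Add(-1288, Mul(2, 1164241))) = Add(453260, Add(-1288, 2328482)) = Add(453260, 2327194) = 2780454)
Pow(Add(Add(Mul(-343757, Pow(2338775, -1)), Mul(1274300, Pow(942942, -1))), b), Rational(1, 2)) = Pow(Add(Add(Mul(-343757, Pow(2338775, -1)), Mul(1274300, Pow(942942, -1))), 2780454), Rational(1, 2)) = Pow(Add(Add(Mul(-343757, Rational(1, 2338775)), Mul(1274300, Rational(1, 942942))), 2780454), Rational(1, 2)) = Pow(Add(Add(Rational(-20221, 137575), Rational(637150, 471471)), 2780454), Rational(1, 2)) = Pow(Add(Rational(78122296159, 64862622825), 2780454), Rational(1, 2)) = Pow(Rational(180347617206558709, 64862622825), Rational(1, 2)) = Mul(Rational(1, 12972524565), Pow(467912778890259906323437317, Rational(1, 2)))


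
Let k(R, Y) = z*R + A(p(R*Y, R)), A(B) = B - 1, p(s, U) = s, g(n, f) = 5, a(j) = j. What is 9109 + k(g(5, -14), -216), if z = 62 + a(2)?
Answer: 8348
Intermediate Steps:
z = 64 (z = 62 + 2 = 64)
A(B) = -1 + B
k(R, Y) = -1 + 64*R + R*Y (k(R, Y) = 64*R + (-1 + R*Y) = -1 + 64*R + R*Y)
9109 + k(g(5, -14), -216) = 9109 + (-1 + 64*5 + 5*(-216)) = 9109 + (-1 + 320 - 1080) = 9109 - 761 = 8348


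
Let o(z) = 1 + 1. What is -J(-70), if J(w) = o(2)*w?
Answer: 140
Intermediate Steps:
o(z) = 2
J(w) = 2*w
-J(-70) = -2*(-70) = -1*(-140) = 140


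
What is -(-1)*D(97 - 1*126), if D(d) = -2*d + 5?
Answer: 63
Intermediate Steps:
D(d) = 5 - 2*d
-(-1)*D(97 - 1*126) = -(-1)*(5 - 2*(97 - 1*126)) = -(-1)*(5 - 2*(97 - 126)) = -(-1)*(5 - 2*(-29)) = -(-1)*(5 + 58) = -(-1)*63 = -1*(-63) = 63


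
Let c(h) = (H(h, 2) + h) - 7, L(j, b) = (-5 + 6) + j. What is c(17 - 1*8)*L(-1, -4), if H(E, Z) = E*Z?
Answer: 0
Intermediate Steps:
L(j, b) = 1 + j
c(h) = -7 + 3*h (c(h) = (h*2 + h) - 7 = (2*h + h) - 7 = 3*h - 7 = -7 + 3*h)
c(17 - 1*8)*L(-1, -4) = (-7 + 3*(17 - 1*8))*(1 - 1) = (-7 + 3*(17 - 8))*0 = (-7 + 3*9)*0 = (-7 + 27)*0 = 20*0 = 0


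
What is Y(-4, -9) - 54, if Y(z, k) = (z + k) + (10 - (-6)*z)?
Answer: -81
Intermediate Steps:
Y(z, k) = 10 + k + 7*z (Y(z, k) = (k + z) + (10 + 6*z) = 10 + k + 7*z)
Y(-4, -9) - 54 = (10 - 9 + 7*(-4)) - 54 = (10 - 9 - 28) - 54 = -27 - 54 = -81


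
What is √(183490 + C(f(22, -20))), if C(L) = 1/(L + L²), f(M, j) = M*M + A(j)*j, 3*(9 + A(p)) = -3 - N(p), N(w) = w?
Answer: √342900794631092635/1367030 ≈ 428.36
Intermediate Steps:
A(p) = -10 - p/3 (A(p) = -9 + (-3 - p)/3 = -9 + (-1 - p/3) = -10 - p/3)
f(M, j) = M² + j*(-10 - j/3) (f(M, j) = M*M + (-10 - j/3)*j = M² + j*(-10 - j/3))
√(183490 + C(f(22, -20))) = √(183490 + 1/((22² - ⅓*(-20)*(30 - 20))*(1 + (22² - ⅓*(-20)*(30 - 20))))) = √(183490 + 1/((484 - ⅓*(-20)*10)*(1 + (484 - ⅓*(-20)*10)))) = √(183490 + 1/((484 + 200/3)*(1 + (484 + 200/3)))) = √(183490 + 1/((1652/3)*(1 + 1652/3))) = √(183490 + 3/(1652*(1655/3))) = √(183490 + (3/1652)*(3/1655)) = √(183490 + 9/2734060) = √(501672669409/2734060) = √342900794631092635/1367030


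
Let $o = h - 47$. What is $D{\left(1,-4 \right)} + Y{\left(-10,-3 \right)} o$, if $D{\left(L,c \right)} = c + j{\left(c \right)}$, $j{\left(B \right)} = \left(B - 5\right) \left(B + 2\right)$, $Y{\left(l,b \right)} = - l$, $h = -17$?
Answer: $-626$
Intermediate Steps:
$j{\left(B \right)} = \left(-5 + B\right) \left(2 + B\right)$
$o = -64$ ($o = -17 - 47 = -64$)
$D{\left(L,c \right)} = -10 + c^{2} - 2 c$ ($D{\left(L,c \right)} = c - \left(10 - c^{2} + 3 c\right) = -10 + c^{2} - 2 c$)
$D{\left(1,-4 \right)} + Y{\left(-10,-3 \right)} o = \left(-10 + \left(-4\right)^{2} - -8\right) + \left(-1\right) \left(-10\right) \left(-64\right) = \left(-10 + 16 + 8\right) + 10 \left(-64\right) = 14 - 640 = -626$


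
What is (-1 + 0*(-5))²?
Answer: 1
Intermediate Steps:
(-1 + 0*(-5))² = (-1 + 0)² = (-1)² = 1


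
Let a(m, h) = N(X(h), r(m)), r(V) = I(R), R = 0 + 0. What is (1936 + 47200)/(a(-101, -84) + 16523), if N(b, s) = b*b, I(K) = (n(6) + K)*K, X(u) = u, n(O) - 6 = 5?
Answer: 49136/23579 ≈ 2.0839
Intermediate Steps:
n(O) = 11 (n(O) = 6 + 5 = 11)
R = 0
I(K) = K*(11 + K) (I(K) = (11 + K)*K = K*(11 + K))
r(V) = 0 (r(V) = 0*(11 + 0) = 0*11 = 0)
N(b, s) = b²
a(m, h) = h²
(1936 + 47200)/(a(-101, -84) + 16523) = (1936 + 47200)/((-84)² + 16523) = 49136/(7056 + 16523) = 49136/23579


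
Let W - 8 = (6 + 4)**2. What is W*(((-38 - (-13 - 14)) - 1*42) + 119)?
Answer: 7128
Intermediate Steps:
W = 108 (W = 8 + (6 + 4)**2 = 8 + 10**2 = 8 + 100 = 108)
W*(((-38 - (-13 - 14)) - 1*42) + 119) = 108*(((-38 - (-13 - 14)) - 1*42) + 119) = 108*(((-38 - 1*(-27)) - 42) + 119) = 108*(((-38 + 27) - 42) + 119) = 108*((-11 - 42) + 119) = 108*(-53 + 119) = 108*66 = 7128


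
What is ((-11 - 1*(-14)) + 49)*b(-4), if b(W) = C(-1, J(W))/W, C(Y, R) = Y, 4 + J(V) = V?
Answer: 13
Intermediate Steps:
J(V) = -4 + V
b(W) = -1/W
((-11 - 1*(-14)) + 49)*b(-4) = ((-11 - 1*(-14)) + 49)*(-1/(-4)) = ((-11 + 14) + 49)*(-1*(-¼)) = (3 + 49)*(¼) = 52*(¼) = 13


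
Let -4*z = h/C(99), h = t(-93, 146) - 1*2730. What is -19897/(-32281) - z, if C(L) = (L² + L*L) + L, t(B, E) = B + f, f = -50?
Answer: 1475219875/2543871924 ≈ 0.57991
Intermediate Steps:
t(B, E) = -50 + B (t(B, E) = B - 50 = -50 + B)
h = -2873 (h = (-50 - 93) - 1*2730 = -143 - 2730 = -2873)
C(L) = L + 2*L² (C(L) = (L² + L²) + L = 2*L² + L = L + 2*L²)
z = 2873/78804 (z = -(-2873)/(4*(99*(1 + 2*99))) = -(-2873)/(4*(99*(1 + 198))) = -(-2873)/(4*(99*199)) = -(-2873)/(4*19701) = -¼*(-2873/19701) = 2873/78804 ≈ 0.036458)
-19897/(-32281) - z = -19897/(-32281) - 1*2873/78804 = -19897*(-1/32281) - 2873/78804 = 19897/32281 - 2873/78804 = 1475219875/2543871924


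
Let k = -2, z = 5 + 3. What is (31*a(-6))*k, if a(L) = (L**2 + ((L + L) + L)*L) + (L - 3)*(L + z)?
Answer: -7812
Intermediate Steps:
z = 8
a(L) = 4*L**2 + (-3 + L)*(8 + L) (a(L) = (L**2 + ((L + L) + L)*L) + (L - 3)*(L + 8) = (L**2 + (2*L + L)*L) + (-3 + L)*(8 + L) = (L**2 + (3*L)*L) + (-3 + L)*(8 + L) = (L**2 + 3*L**2) + (-3 + L)*(8 + L) = 4*L**2 + (-3 + L)*(8 + L))
(31*a(-6))*k = (31*(-24 + 5*(-6) + 5*(-6)**2))*(-2) = (31*(-24 - 30 + 5*36))*(-2) = (31*(-24 - 30 + 180))*(-2) = (31*126)*(-2) = 3906*(-2) = -7812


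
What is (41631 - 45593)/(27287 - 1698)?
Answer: -3962/25589 ≈ -0.15483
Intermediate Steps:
(41631 - 45593)/(27287 - 1698) = -3962/25589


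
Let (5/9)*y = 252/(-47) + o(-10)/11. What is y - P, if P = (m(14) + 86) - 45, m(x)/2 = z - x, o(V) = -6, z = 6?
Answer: -92111/2585 ≈ -35.633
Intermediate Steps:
m(x) = 12 - 2*x (m(x) = 2*(6 - x) = 12 - 2*x)
y = -27486/2585 (y = 9*(252/(-47) - 6/11)/5 = 9*(252*(-1/47) - 6*1/11)/5 = 9*(-252/47 - 6/11)/5 = (9/5)*(-3054/517) = -27486/2585 ≈ -10.633)
P = 25 (P = ((12 - 2*14) + 86) - 45 = ((12 - 28) + 86) - 45 = (-16 + 86) - 45 = 70 - 45 = 25)
y - P = -27486/2585 - 1*25 = -27486/2585 - 25 = -92111/2585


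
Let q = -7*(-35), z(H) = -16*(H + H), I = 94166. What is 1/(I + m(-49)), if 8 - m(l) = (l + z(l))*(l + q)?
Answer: -1/203550 ≈ -4.9128e-6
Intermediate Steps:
z(H) = -32*H
q = 245
m(l) = 8 + 31*l*(245 + l) (m(l) = 8 - (l - 32*l)*(l + 245) = 8 - (-31*l)*(245 + l) = 8 - (-31)*l*(245 + l) = 8 + 31*l*(245 + l))
1/(I + m(-49)) = 1/(94166 + (8 + 31*(-49)**2 + 7595*(-49))) = 1/(94166 + (8 + 31*2401 - 372155)) = 1/(94166 + (8 + 74431 - 372155)) = 1/(94166 - 297716) = 1/(-203550) = -1/203550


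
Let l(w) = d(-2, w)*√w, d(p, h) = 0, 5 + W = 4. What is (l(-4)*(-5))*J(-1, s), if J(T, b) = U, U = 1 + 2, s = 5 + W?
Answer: 0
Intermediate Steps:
W = -1 (W = -5 + 4 = -1)
s = 4 (s = 5 - 1 = 4)
l(w) = 0 (l(w) = 0*√w = 0)
U = 3
J(T, b) = 3
(l(-4)*(-5))*J(-1, s) = (0*(-5))*3 = 0*3 = 0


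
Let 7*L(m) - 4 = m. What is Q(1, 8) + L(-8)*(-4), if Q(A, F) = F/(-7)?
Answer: 8/7 ≈ 1.1429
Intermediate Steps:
L(m) = 4/7 + m/7
Q(A, F) = -F/7 (Q(A, F) = F*(-1/7) = -F/7)
Q(1, 8) + L(-8)*(-4) = -1/7*8 + (4/7 + (1/7)*(-8))*(-4) = -8/7 + (4/7 - 8/7)*(-4) = -8/7 - 4/7*(-4) = -8/7 + 16/7 = 8/7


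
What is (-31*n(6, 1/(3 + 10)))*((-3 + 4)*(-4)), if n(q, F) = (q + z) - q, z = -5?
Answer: -620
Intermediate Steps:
n(q, F) = -5 (n(q, F) = (q - 5) - q = (-5 + q) - q = -5)
(-31*n(6, 1/(3 + 10)))*((-3 + 4)*(-4)) = (-31*(-5))*((-3 + 4)*(-4)) = 155*(1*(-4)) = 155*(-4) = -620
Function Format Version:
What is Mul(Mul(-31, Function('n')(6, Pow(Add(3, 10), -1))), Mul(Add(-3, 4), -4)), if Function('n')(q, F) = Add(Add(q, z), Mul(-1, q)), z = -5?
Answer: -620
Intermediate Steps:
Function('n')(q, F) = -5 (Function('n')(q, F) = Add(Add(q, -5), Mul(-1, q)) = Add(Add(-5, q), Mul(-1, q)) = -5)
Mul(Mul(-31, Function('n')(6, Pow(Add(3, 10), -1))), Mul(Add(-3, 4), -4)) = Mul(Mul(-31, -5), Mul(Add(-3, 4), -4)) = Mul(155, Mul(1, -4)) = Mul(155, -4) = -620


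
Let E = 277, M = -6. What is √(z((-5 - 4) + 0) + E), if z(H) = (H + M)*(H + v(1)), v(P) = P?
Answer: √397 ≈ 19.925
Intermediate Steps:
z(H) = (1 + H)*(-6 + H) (z(H) = (H - 6)*(H + 1) = (-6 + H)*(1 + H) = (1 + H)*(-6 + H))
√(z((-5 - 4) + 0) + E) = √((-6 + ((-5 - 4) + 0)² - 5*((-5 - 4) + 0)) + 277) = √((-6 + (-9 + 0)² - 5*(-9 + 0)) + 277) = √((-6 + (-9)² - 5*(-9)) + 277) = √((-6 + 81 + 45) + 277) = √(120 + 277) = √397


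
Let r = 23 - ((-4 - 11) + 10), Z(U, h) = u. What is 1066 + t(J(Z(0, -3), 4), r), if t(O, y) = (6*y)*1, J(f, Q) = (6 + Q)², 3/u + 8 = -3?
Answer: 1234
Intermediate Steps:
u = -3/11 (u = 3/(-8 - 3) = 3/(-11) = 3*(-1/11) = -3/11 ≈ -0.27273)
Z(U, h) = -3/11
r = 28 (r = 23 - (-15 + 10) = 23 - 1*(-5) = 23 + 5 = 28)
t(O, y) = 6*y
1066 + t(J(Z(0, -3), 4), r) = 1066 + 6*28 = 1066 + 168 = 1234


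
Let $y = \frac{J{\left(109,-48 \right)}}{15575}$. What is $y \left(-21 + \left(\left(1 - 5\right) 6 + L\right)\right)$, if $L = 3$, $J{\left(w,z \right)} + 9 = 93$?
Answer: $- \frac{504}{2225} \approx -0.22652$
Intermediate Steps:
$J{\left(w,z \right)} = 84$ ($J{\left(w,z \right)} = -9 + 93 = 84$)
$y = \frac{12}{2225}$ ($y = \frac{84}{15575} = 84 \cdot \frac{1}{15575} = \frac{12}{2225} \approx 0.0053933$)
$y \left(-21 + \left(\left(1 - 5\right) 6 + L\right)\right) = \frac{12 \left(-21 + \left(\left(1 - 5\right) 6 + 3\right)\right)}{2225} = \frac{12 \left(-21 + \left(\left(-4\right) 6 + 3\right)\right)}{2225} = \frac{12 \left(-21 + \left(-24 + 3\right)\right)}{2225} = \frac{12 \left(-21 - 21\right)}{2225} = \frac{12}{2225} \left(-42\right) = - \frac{504}{2225}$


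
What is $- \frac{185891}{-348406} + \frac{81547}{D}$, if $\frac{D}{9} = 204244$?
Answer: $\frac{185057778359}{320219257788} \approx 0.57791$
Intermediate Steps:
$D = 1838196$ ($D = 9 \cdot 204244 = 1838196$)
$- \frac{185891}{-348406} + \frac{81547}{D} = - \frac{185891}{-348406} + \frac{81547}{1838196} = \left(-185891\right) \left(- \frac{1}{348406}\right) + 81547 \cdot \frac{1}{1838196} = \frac{185891}{348406} + \frac{81547}{1838196} = \frac{185057778359}{320219257788}$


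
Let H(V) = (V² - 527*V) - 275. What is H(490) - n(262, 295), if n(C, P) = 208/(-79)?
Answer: -1453787/79 ≈ -18402.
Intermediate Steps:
n(C, P) = -208/79 (n(C, P) = 208*(-1/79) = -208/79)
H(V) = -275 + V² - 527*V
H(490) - n(262, 295) = (-275 + 490² - 527*490) - 1*(-208/79) = (-275 + 240100 - 258230) + 208/79 = -18405 + 208/79 = -1453787/79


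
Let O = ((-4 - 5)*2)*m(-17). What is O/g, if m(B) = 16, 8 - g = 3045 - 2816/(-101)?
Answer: 29088/309553 ≈ 0.093968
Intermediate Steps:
g = -309553/101 (g = 8 - (3045 - 2816/(-101)) = 8 - (3045 - 2816*(-1)/101) = 8 - (3045 - 1*(-2816/101)) = 8 - (3045 + 2816/101) = 8 - 1*310361/101 = 8 - 310361/101 = -309553/101 ≈ -3064.9)
O = -288 (O = ((-4 - 5)*2)*16 = -9*2*16 = -18*16 = -288)
O/g = -288/(-309553/101) = -288*(-101/309553) = 29088/309553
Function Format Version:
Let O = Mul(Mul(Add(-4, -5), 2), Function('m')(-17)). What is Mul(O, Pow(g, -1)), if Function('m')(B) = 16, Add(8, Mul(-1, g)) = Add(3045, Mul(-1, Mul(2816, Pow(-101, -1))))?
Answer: Rational(29088, 309553) ≈ 0.093968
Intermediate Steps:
g = Rational(-309553, 101) (g = Add(8, Mul(-1, Add(3045, Mul(-1, Mul(2816, Pow(-101, -1)))))) = Add(8, Mul(-1, Add(3045, Mul(-1, Mul(2816, Rational(-1, 101)))))) = Add(8, Mul(-1, Add(3045, Mul(-1, Rational(-2816, 101))))) = Add(8, Mul(-1, Add(3045, Rational(2816, 101)))) = Add(8, Mul(-1, Rational(310361, 101))) = Add(8, Rational(-310361, 101)) = Rational(-309553, 101) ≈ -3064.9)
O = -288 (O = Mul(Mul(Add(-4, -5), 2), 16) = Mul(Mul(-9, 2), 16) = Mul(-18, 16) = -288)
Mul(O, Pow(g, -1)) = Mul(-288, Pow(Rational(-309553, 101), -1)) = Mul(-288, Rational(-101, 309553)) = Rational(29088, 309553)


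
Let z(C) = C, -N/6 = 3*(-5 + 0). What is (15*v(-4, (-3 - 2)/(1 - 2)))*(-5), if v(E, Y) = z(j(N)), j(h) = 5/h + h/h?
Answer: -475/6 ≈ -79.167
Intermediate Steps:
N = 90 (N = -18*(-5 + 0) = -18*(-5) = -6*(-15) = 90)
j(h) = 1 + 5/h (j(h) = 5/h + 1 = 1 + 5/h)
v(E, Y) = 19/18 (v(E, Y) = (5 + 90)/90 = (1/90)*95 = 19/18)
(15*v(-4, (-3 - 2)/(1 - 2)))*(-5) = (15*(19/18))*(-5) = (95/6)*(-5) = -475/6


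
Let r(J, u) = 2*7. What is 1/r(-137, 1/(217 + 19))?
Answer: 1/14 ≈ 0.071429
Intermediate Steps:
r(J, u) = 14
1/r(-137, 1/(217 + 19)) = 1/14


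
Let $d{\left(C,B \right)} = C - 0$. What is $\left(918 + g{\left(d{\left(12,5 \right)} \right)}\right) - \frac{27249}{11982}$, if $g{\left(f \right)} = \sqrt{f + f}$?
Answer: $\frac{3657409}{3994} + 2 \sqrt{6} \approx 920.63$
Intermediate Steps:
$d{\left(C,B \right)} = C$ ($d{\left(C,B \right)} = C + 0 = C$)
$g{\left(f \right)} = \sqrt{2} \sqrt{f}$ ($g{\left(f \right)} = \sqrt{2 f} = \sqrt{2} \sqrt{f}$)
$\left(918 + g{\left(d{\left(12,5 \right)} \right)}\right) - \frac{27249}{11982} = \left(918 + \sqrt{2} \sqrt{12}\right) - \frac{27249}{11982} = \left(918 + \sqrt{2} \cdot 2 \sqrt{3}\right) - \frac{9083}{3994} = \left(918 + 2 \sqrt{6}\right) - \frac{9083}{3994} = \frac{3657409}{3994} + 2 \sqrt{6}$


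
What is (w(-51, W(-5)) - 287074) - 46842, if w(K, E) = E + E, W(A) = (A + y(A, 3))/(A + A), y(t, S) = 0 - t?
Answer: -333916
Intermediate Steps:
y(t, S) = -t
W(A) = 0 (W(A) = (A - A)/(A + A) = 0/((2*A)) = 0*(1/(2*A)) = 0)
w(K, E) = 2*E
(w(-51, W(-5)) - 287074) - 46842 = (2*0 - 287074) - 46842 = (0 - 287074) - 46842 = -287074 - 46842 = -333916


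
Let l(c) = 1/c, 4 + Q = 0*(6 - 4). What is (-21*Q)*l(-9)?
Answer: -28/3 ≈ -9.3333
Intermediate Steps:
Q = -4 (Q = -4 + 0*(6 - 4) = -4 + 0*2 = -4 + 0 = -4)
(-21*Q)*l(-9) = -21*(-4)/(-9) = 84*(-⅑) = -28/3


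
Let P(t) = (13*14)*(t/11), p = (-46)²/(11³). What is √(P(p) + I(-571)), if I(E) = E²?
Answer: √4773951393/121 ≈ 571.02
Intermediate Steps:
p = 2116/1331 ≈ 1.5898
P(t) = 182*t/11 (P(t) = 182*(t*(1/11)) = 182*(t/11) = 182*t/11)
√(P(p) + I(-571)) = √((182/11)*(2116/1331) + (-571)²) = √(385112/14641 + 326041) = √(4773951393/14641) = √4773951393/121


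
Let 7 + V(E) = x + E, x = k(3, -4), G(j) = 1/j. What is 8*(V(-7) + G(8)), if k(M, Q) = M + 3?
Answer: -63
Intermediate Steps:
k(M, Q) = 3 + M
x = 6 (x = 3 + 3 = 6)
V(E) = -1 + E (V(E) = -7 + (6 + E) = -1 + E)
8*(V(-7) + G(8)) = 8*((-1 - 7) + 1/8) = 8*(-8 + 1/8) = 8*(-63/8) = -63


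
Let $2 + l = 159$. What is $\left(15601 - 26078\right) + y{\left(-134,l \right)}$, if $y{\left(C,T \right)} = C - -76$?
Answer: $-10535$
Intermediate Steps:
$l = 157$ ($l = -2 + 159 = 157$)
$y{\left(C,T \right)} = 76 + C$ ($y{\left(C,T \right)} = C + 76 = 76 + C$)
$\left(15601 - 26078\right) + y{\left(-134,l \right)} = \left(15601 - 26078\right) + \left(76 - 134\right) = -10477 - 58 = -10535$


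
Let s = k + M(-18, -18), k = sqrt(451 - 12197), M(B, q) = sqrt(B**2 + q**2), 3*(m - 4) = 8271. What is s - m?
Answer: -2761 + 18*sqrt(2) + I*sqrt(11746) ≈ -2735.5 + 108.38*I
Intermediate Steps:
m = 2761 (m = 4 + (1/3)*8271 = 4 + 2757 = 2761)
k = I*sqrt(11746) (k = sqrt(-11746) = I*sqrt(11746) ≈ 108.38*I)
s = 18*sqrt(2) + I*sqrt(11746) (s = I*sqrt(11746) + sqrt((-18)**2 + (-18)**2) = I*sqrt(11746) + sqrt(324 + 324) = I*sqrt(11746) + sqrt(648) = I*sqrt(11746) + 18*sqrt(2) = 18*sqrt(2) + I*sqrt(11746) ≈ 25.456 + 108.38*I)
s - m = (18*sqrt(2) + I*sqrt(11746)) - 1*2761 = (18*sqrt(2) + I*sqrt(11746)) - 2761 = -2761 + 18*sqrt(2) + I*sqrt(11746)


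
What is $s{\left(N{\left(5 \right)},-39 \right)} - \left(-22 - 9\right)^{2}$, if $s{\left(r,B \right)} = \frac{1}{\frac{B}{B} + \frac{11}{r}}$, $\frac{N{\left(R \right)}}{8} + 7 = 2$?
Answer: $- \frac{27829}{29} \approx -959.62$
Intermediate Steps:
$N{\left(R \right)} = -40$ ($N{\left(R \right)} = -56 + 8 \cdot 2 = -56 + 16 = -40$)
$s{\left(r,B \right)} = \frac{1}{1 + \frac{11}{r}}$
$s{\left(N{\left(5 \right)},-39 \right)} - \left(-22 - 9\right)^{2} = - \frac{40}{11 - 40} - \left(-22 - 9\right)^{2} = - \frac{40}{-29} - \left(-31\right)^{2} = \left(-40\right) \left(- \frac{1}{29}\right) - 961 = \frac{40}{29} - 961 = - \frac{27829}{29}$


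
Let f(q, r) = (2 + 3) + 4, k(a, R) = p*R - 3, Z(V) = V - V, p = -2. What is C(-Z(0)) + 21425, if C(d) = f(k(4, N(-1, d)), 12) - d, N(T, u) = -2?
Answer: 21434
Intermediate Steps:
Z(V) = 0
k(a, R) = -3 - 2*R (k(a, R) = -2*R - 3 = -3 - 2*R)
f(q, r) = 9 (f(q, r) = 5 + 4 = 9)
C(d) = 9 - d
C(-Z(0)) + 21425 = (9 - (-1)*0) + 21425 = (9 - 1*0) + 21425 = (9 + 0) + 21425 = 9 + 21425 = 21434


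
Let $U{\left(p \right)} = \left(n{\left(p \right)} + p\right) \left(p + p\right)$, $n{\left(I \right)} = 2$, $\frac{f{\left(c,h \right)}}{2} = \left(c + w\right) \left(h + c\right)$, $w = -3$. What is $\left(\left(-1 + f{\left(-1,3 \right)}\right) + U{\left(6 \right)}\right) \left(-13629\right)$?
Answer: $-1076691$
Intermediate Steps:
$f{\left(c,h \right)} = 2 \left(-3 + c\right) \left(c + h\right)$ ($f{\left(c,h \right)} = 2 \left(c - 3\right) \left(h + c\right) = 2 \left(-3 + c\right) \left(c + h\right)$)
$U{\left(p \right)} = 2 p \left(2 + p\right)$ ($U{\left(p \right)} = \left(2 + p\right) \left(p + p\right) = \left(2 + p\right) 2 p = 2 p \left(2 + p\right)$)
$\left(\left(-1 + f{\left(-1,3 \right)}\right) + U{\left(6 \right)}\right) \left(-13629\right) = \left(\left(-1 + \left(\left(-6\right) \left(-1\right) - 18 + 2 \left(-1\right)^{2} + 2 \left(-1\right) 3\right)\right) + 2 \cdot 6 \left(2 + 6\right)\right) \left(-13629\right) = \left(\left(-1 + \left(6 - 18 + 2 \cdot 1 - 6\right)\right) + 2 \cdot 6 \cdot 8\right) \left(-13629\right) = \left(\left(-1 + \left(6 - 18 + 2 - 6\right)\right) + 96\right) \left(-13629\right) = \left(\left(-1 - 16\right) + 96\right) \left(-13629\right) = \left(-17 + 96\right) \left(-13629\right) = 79 \left(-13629\right) = -1076691$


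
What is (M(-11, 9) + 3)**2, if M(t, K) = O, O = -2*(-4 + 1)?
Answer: 81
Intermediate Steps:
O = 6 (O = -2*(-3) = 6)
M(t, K) = 6
(M(-11, 9) + 3)**2 = (6 + 3)**2 = 9**2 = 81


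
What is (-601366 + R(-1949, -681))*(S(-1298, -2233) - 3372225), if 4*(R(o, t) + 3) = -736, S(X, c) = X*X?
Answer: 1015073164813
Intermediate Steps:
S(X, c) = X²
R(o, t) = -187 (R(o, t) = -3 + (¼)*(-736) = -3 - 184 = -187)
(-601366 + R(-1949, -681))*(S(-1298, -2233) - 3372225) = (-601366 - 187)*((-1298)² - 3372225) = -601553*(1684804 - 3372225) = -601553*(-1687421) = 1015073164813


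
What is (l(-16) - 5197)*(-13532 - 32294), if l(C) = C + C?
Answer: 239624154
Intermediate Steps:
l(C) = 2*C
(l(-16) - 5197)*(-13532 - 32294) = (2*(-16) - 5197)*(-13532 - 32294) = (-32 - 5197)*(-45826) = -5229*(-45826) = 239624154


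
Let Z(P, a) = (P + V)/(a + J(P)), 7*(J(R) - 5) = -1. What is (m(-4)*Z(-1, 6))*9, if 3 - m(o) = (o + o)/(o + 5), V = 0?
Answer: -693/76 ≈ -9.1184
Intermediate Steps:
m(o) = 3 - 2*o/(5 + o) (m(o) = 3 - (o + o)/(o + 5) = 3 - 2*o/(5 + o))
J(R) = 34/7 (J(R) = 5 + (⅐)*(-1) = 5 - ⅐ = 34/7)
Z(P, a) = P/(34/7 + a) (Z(P, a) = (P + 0)/(a + 34/7) = P/(34/7 + a))
(m(-4)*Z(-1, 6))*9 = (((15 - 4)/(5 - 4))*(7*(-1)/(34 + 7*6)))*9 = ((11/1)*(7*(-1)/(34 + 42)))*9 = ((1*11)*(7*(-1)/76))*9 = (11*(7*(-1)*(1/76)))*9 = (11*(-7/76))*9 = -77/76*9 = -693/76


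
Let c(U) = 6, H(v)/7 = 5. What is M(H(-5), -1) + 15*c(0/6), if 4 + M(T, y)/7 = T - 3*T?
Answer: -428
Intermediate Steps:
H(v) = 35 (H(v) = 7*5 = 35)
M(T, y) = -28 - 14*T (M(T, y) = -28 + 7*(T - 3*T) = -28 + 7*(-2*T) = -28 - 14*T)
M(H(-5), -1) + 15*c(0/6) = (-28 - 14*35) + 15*6 = (-28 - 490) + 90 = -518 + 90 = -428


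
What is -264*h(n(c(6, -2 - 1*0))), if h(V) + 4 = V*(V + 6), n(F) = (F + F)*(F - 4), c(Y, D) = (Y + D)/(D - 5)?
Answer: -34635744/2401 ≈ -14426.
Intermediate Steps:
c(Y, D) = (D + Y)/(-5 + D)
n(F) = 2*F*(-4 + F) (n(F) = (2*F)*(-4 + F) = 2*F*(-4 + F))
h(V) = -4 + V*(6 + V) (h(V) = -4 + V*(V + 6) = -4 + V*(6 + V))
-264*h(n(c(6, -2 - 1*0))) = -264*(-4 + (2*(((-2 - 1*0) + 6)/(-5 + (-2 - 1*0)))*(-4 + ((-2 - 1*0) + 6)/(-5 + (-2 - 1*0))))² + 6*(2*(((-2 - 1*0) + 6)/(-5 + (-2 - 1*0)))*(-4 + ((-2 - 1*0) + 6)/(-5 + (-2 - 1*0))))) = -264*(-4 + (2*(((-2 + 0) + 6)/(-5 + (-2 + 0)))*(-4 + ((-2 + 0) + 6)/(-5 + (-2 + 0))))² + 6*(2*(((-2 + 0) + 6)/(-5 + (-2 + 0)))*(-4 + ((-2 + 0) + 6)/(-5 + (-2 + 0))))) = -264*(-4 + (2*((-2 + 6)/(-5 - 2))*(-4 + (-2 + 6)/(-5 - 2)))² + 6*(2*((-2 + 6)/(-5 - 2))*(-4 + (-2 + 6)/(-5 - 2)))) = -264*(-4 + (2*(4/(-7))*(-4 + 4/(-7)))² + 6*(2*(4/(-7))*(-4 + 4/(-7)))) = -264*(-4 + (2*(-⅐*4)*(-4 - ⅐*4))² + 6*(2*(-⅐*4)*(-4 - ⅐*4))) = -264*(-4 + (2*(-4/7)*(-4 - 4/7))² + 6*(2*(-4/7)*(-4 - 4/7))) = -264*(-4 + (2*(-4/7)*(-32/7))² + 6*(2*(-4/7)*(-32/7))) = -264*(-4 + (256/49)² + 6*(256/49)) = -264*(-4 + 65536/2401 + 1536/49) = -264*131196/2401 = -34635744/2401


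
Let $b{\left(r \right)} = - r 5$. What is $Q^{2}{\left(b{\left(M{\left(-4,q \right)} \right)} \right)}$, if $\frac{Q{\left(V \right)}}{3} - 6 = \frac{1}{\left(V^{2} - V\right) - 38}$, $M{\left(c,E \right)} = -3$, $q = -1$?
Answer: $\frac{9603801}{29584} \approx 324.63$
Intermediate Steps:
$b{\left(r \right)} = - 5 r$
$Q{\left(V \right)} = 18 + \frac{3}{-38 + V^{2} - V}$ ($Q{\left(V \right)} = 18 + \frac{3}{\left(V^{2} - V\right) - 38} = 18 + \frac{3}{-38 + V^{2} - V}$)
$Q^{2}{\left(b{\left(M{\left(-4,q \right)} \right)} \right)} = \left(\frac{3 \left(227 - 6 \left(\left(-5\right) \left(-3\right)\right)^{2} + 6 \left(\left(-5\right) \left(-3\right)\right)\right)}{38 - -15 - \left(\left(-5\right) \left(-3\right)\right)^{2}}\right)^{2} = \left(\frac{3 \left(227 - 6 \cdot 15^{2} + 6 \cdot 15\right)}{38 + 15 - 15^{2}}\right)^{2} = \left(\frac{3 \left(227 - 1350 + 90\right)}{38 + 15 - 225}\right)^{2} = \left(3 \frac{1}{-172} \left(-1033\right)\right)^{2} = \left(3 \left(- \frac{1}{172}\right) \left(-1033\right)\right)^{2} = \left(\frac{3099}{172}\right)^{2} = \frac{9603801}{29584}$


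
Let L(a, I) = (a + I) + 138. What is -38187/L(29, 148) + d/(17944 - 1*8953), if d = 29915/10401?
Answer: -396784756988/3273038685 ≈ -121.23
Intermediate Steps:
L(a, I) = 138 + I + a (L(a, I) = (I + a) + 138 = 138 + I + a)
d = 29915/10401 (d = 29915*(1/10401) = 29915/10401 ≈ 2.8762)
-38187/L(29, 148) + d/(17944 - 1*8953) = -38187/(138 + 148 + 29) + 29915/(10401*(17944 - 1*8953)) = -38187/315 + 29915/(10401*(17944 - 8953)) = -38187*1/315 + (29915/10401)/8991 = -4243/35 + (29915/10401)*(1/8991) = -4243/35 + 29915/93515391 = -396784756988/3273038685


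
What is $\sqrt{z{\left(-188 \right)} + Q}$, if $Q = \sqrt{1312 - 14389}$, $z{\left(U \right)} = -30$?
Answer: $\sqrt{-30 + 3 i \sqrt{1453}} \approx 6.6417 + 8.6088 i$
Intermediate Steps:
$Q = 3 i \sqrt{1453}$ ($Q = \sqrt{-13077} = 3 i \sqrt{1453} \approx 114.35 i$)
$\sqrt{z{\left(-188 \right)} + Q} = \sqrt{-30 + 3 i \sqrt{1453}}$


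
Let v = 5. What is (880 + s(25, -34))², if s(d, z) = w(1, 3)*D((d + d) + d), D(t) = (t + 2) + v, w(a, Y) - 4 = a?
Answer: 1664100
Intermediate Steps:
w(a, Y) = 4 + a
D(t) = 7 + t (D(t) = (t + 2) + 5 = (2 + t) + 5 = 7 + t)
s(d, z) = 35 + 15*d (s(d, z) = (4 + 1)*(7 + ((d + d) + d)) = 5*(7 + (2*d + d)) = 5*(7 + 3*d) = 35 + 15*d)
(880 + s(25, -34))² = (880 + (35 + 15*25))² = (880 + (35 + 375))² = (880 + 410)² = 1290² = 1664100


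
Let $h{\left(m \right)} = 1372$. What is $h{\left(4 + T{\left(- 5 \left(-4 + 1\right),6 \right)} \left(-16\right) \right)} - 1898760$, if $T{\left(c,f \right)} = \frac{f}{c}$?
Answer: $-1897388$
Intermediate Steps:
$h{\left(4 + T{\left(- 5 \left(-4 + 1\right),6 \right)} \left(-16\right) \right)} - 1898760 = 1372 - 1898760 = -1897388$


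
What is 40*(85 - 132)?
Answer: -1880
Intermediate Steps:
40*(85 - 132) = 40*(-47) = -1880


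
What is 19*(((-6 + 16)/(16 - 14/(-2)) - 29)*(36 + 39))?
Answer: -936225/23 ≈ -40705.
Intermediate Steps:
19*(((-6 + 16)/(16 - 14/(-2)) - 29)*(36 + 39)) = 19*((10/(16 - 14*(-½)) - 29)*75) = 19*((10/(16 + 7) - 29)*75) = 19*((10/23 - 29)*75) = 19*(-657/23*75) = 19*(-49275/23) = -936225/23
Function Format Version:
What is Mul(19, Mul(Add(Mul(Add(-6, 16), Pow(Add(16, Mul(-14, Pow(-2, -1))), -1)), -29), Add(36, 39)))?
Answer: Rational(-936225, 23) ≈ -40705.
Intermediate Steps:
Mul(19, Mul(Add(Mul(Add(-6, 16), Pow(Add(16, Mul(-14, Pow(-2, -1))), -1)), -29), Add(36, 39))) = Mul(19, Mul(Add(Mul(10, Pow(Add(16, Mul(-14, Rational(-1, 2))), -1)), -29), 75)) = Mul(19, Mul(Add(Mul(10, Pow(Add(16, 7), -1)), -29), 75)) = Mul(19, Mul(Add(Mul(10, Pow(23, -1)), -29), 75)) = Mul(19, Mul(Add(Mul(10, Rational(1, 23)), -29), 75)) = Mul(19, Mul(Add(Rational(10, 23), -29), 75)) = Mul(19, Mul(Rational(-657, 23), 75)) = Mul(19, Rational(-49275, 23)) = Rational(-936225, 23)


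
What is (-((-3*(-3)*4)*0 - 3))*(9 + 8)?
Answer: 51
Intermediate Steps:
(-((-3*(-3)*4)*0 - 3))*(9 + 8) = -((9*4)*0 - 3)*17 = -(36*0 - 3)*17 = -(0 - 3)*17 = -1*(-3)*17 = 3*17 = 51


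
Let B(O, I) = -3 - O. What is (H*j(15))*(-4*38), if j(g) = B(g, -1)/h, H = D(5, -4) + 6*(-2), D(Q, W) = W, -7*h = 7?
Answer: 43776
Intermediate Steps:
h = -1 (h = -⅐*7 = -1)
H = -16 (H = -4 + 6*(-2) = -4 - 12 = -16)
j(g) = 3 + g (j(g) = (-3 - g)/(-1) = (-3 - g)*(-1) = 3 + g)
(H*j(15))*(-4*38) = (-16*(3 + 15))*(-4*38) = -16*18*(-152) = -288*(-152) = 43776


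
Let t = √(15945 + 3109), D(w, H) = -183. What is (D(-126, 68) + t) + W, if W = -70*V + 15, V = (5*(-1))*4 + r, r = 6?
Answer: 812 + √19054 ≈ 950.04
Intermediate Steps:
V = -14 (V = (5*(-1))*4 + 6 = -5*4 + 6 = -20 + 6 = -14)
t = √19054 ≈ 138.04
W = 995 (W = -70*(-14) + 15 = 980 + 15 = 995)
(D(-126, 68) + t) + W = (-183 + √19054) + 995 = 812 + √19054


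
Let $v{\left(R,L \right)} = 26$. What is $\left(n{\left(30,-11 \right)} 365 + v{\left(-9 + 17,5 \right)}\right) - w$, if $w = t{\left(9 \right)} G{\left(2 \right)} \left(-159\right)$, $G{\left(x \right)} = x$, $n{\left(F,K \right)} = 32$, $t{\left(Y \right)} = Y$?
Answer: $14568$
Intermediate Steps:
$w = -2862$ ($w = 9 \cdot 2 \left(-159\right) = 18 \left(-159\right) = -2862$)
$\left(n{\left(30,-11 \right)} 365 + v{\left(-9 + 17,5 \right)}\right) - w = \left(32 \cdot 365 + 26\right) - -2862 = \left(11680 + 26\right) + 2862 = 11706 + 2862 = 14568$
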